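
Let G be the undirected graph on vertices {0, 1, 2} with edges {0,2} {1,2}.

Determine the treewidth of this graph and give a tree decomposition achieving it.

The largest bag has 2 vertices, giving width 1; this decomposition certifies tw(G) ≤ 1. Any graph with an edge has treewidth ≥ 1, and G has the edge 0–2. Combining the bounds, tw(G) = 1.

Treewidth 1.
One optimal decomposition is:
Bags: B1 = {0, 2}  B2 = {1, 2}
Tree: B1–B2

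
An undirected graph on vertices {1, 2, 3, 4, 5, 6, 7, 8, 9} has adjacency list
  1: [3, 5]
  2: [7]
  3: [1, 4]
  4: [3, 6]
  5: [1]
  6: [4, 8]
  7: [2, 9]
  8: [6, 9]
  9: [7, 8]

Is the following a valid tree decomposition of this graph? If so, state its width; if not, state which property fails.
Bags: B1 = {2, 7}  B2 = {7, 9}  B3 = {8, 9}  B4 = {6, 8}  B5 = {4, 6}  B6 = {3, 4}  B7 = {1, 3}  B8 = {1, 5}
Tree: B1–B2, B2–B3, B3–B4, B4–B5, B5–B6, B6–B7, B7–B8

Checking the three conditions: (i) the bags cover all of {1, 2, 3, 4, 5, 6, 7, 8, 9}; (ii) for each edge, some bag contains both endpoints; (iii) the bags containing any fixed vertex form a subtree. All hold, so the decomposition is valid with width 2 − 1 = 1.

Yes; width 1.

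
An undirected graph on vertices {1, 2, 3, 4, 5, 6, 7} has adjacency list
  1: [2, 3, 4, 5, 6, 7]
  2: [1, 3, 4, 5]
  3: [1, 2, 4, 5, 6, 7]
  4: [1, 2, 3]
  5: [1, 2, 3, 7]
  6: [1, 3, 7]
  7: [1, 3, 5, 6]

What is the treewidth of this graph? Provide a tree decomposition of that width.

Every bag has size at most 4, so the width is 4 − 1 = 3 and tw(G) ≤ 3. For the lower bound, the 4 vertices {1, 2, 3, 4} are pairwise adjacent, and any tree decomposition puts a clique entirely inside one bag — forcing width ≥ 3. The upper and lower bounds meet at 3, so that is the treewidth.

Treewidth 3.
Bags: B1 = {1, 2, 3, 5}  B2 = {1, 2, 3, 4}  B3 = {1, 3, 5, 7}  B4 = {1, 3, 6, 7}
Tree: B1–B2, B1–B3, B3–B4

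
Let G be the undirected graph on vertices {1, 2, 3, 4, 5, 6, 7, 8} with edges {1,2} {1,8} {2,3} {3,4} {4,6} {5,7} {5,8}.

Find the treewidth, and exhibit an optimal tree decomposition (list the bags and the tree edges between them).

Treewidth 1.
Bags: B1 = {5, 7}  B2 = {5, 8}  B3 = {1, 8}  B4 = {1, 2}  B5 = {2, 3}  B6 = {3, 4}  B7 = {4, 6}
Tree: B1–B2, B2–B3, B3–B4, B4–B5, B5–B6, B6–B7

Every bag has size at most 2, so the width is 2 − 1 = 1 and tw(G) ≤ 1. G has an edge, so its treewidth is at least 1. Combining the bounds, tw(G) = 1.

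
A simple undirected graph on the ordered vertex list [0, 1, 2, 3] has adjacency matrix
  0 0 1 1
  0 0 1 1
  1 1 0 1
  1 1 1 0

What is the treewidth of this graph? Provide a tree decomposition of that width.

Treewidth 2.
One such decomposition:
Bags: B1 = {1, 2, 3}  B2 = {0, 2, 3}
Tree: B1–B2

Every bag has size at most 3, so the width is 3 − 1 = 2 and tw(G) ≤ 2. For the lower bound, the 3 vertices {0, 2, 3} are pairwise adjacent, and any tree decomposition puts a clique entirely inside one bag — forcing width ≥ 2. The upper and lower bounds meet at 2, so that is the treewidth.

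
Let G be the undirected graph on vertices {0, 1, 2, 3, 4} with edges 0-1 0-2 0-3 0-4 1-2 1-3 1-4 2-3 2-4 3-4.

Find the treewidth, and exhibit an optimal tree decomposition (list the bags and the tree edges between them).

Treewidth 4.
Bags: B1 = {0, 1, 2, 3, 4}
Tree: (single bag)

With just one bag of size 5, the width is 5 − 1 = 4, so tw(G) ≤ 4. On the other hand G contains the 5-clique {0, 1, 2, 3, 4}. A clique must lie in a single bag of any decomposition, so no decomposition can have width below 4. Therefore the treewidth is 4.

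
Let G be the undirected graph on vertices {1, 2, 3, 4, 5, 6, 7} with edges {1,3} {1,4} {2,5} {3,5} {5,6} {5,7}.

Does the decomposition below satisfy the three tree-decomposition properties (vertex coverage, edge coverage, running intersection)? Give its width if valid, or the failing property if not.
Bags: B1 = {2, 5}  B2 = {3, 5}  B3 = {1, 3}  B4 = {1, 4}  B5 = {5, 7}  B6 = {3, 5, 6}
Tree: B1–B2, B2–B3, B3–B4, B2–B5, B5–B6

A tree decomposition must satisfy three properties: every vertex lies in some bag; for every edge, both endpoints lie together in some bag; and for every vertex, the bags containing it form a connected subtree. Here bags containing vertex 3 are not connected in the tree, so the decomposition is invalid.

No — bags containing vertex 3 are not connected in the tree.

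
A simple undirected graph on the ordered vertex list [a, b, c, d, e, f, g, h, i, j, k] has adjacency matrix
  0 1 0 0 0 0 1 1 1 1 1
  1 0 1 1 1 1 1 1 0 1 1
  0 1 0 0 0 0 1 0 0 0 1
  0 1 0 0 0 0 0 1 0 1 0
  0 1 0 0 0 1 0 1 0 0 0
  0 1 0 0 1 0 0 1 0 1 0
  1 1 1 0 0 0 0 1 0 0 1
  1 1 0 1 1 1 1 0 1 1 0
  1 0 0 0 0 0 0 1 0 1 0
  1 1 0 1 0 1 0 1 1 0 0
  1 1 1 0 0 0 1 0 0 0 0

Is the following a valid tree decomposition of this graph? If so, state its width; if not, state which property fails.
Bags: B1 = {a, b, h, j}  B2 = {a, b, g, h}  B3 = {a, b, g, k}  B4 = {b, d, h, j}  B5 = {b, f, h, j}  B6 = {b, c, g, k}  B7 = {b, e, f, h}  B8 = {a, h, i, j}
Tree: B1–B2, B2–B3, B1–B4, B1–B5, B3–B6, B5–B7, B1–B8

Every vertex of G appears in some bag (union = {a, b, c, d, e, f, g, h, i, j, k}); every edge is covered by a bag; and for each vertex v the set of bags containing v is connected in the bag tree. The decomposition is therefore valid. The largest bag has 4 vertices, so the width is 3.

Yes; width 3.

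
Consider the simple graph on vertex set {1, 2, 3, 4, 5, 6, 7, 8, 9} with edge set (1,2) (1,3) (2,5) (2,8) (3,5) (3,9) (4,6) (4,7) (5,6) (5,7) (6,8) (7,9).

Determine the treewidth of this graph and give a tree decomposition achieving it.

Treewidth 3.
One optimal decomposition is:
Bags: B1 = {1, 2, 6, 8}  B2 = {1, 2, 5, 6}  B3 = {1, 3, 5, 6}  B4 = {3, 4, 5, 6}  B5 = {3, 4, 5, 7}  B6 = {3, 4, 7, 9}
Tree: B1–B2, B2–B3, B3–B4, B4–B5, B5–B6

The largest bag has 4 vertices, giving width 3; this decomposition certifies tw(G) ≤ 3. For the lower bound: the 4 vertex sets {1,2,8}, {6}, {5}, {3,4,7,9} are disjoint, each induces a connected subgraph, and every pair is joined by at least one edge of G. Contracting each set to a single vertex therefore yields K_{4} as a minor, and since treewidth is minor-monotone, tw(G) ≥ tw(K_{4}) = 3. Combining the bounds, tw(G) = 3.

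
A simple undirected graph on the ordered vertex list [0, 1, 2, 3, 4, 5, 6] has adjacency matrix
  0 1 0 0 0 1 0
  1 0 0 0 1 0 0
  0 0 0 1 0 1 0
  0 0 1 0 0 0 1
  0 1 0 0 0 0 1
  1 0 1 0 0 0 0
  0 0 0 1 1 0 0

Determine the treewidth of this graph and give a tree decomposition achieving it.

The largest bag has 3 vertices, giving width 2; this decomposition certifies tw(G) ≤ 2. For the lower bound, G contains the cycle 1–0–5–2–3–6–4–1, so G is not a forest; only forests have treewidth ≤ 1, hence tw(G) ≥ 2. Hence tw(G) = 2 exactly.

Treewidth 2.
One such decomposition:
Bags: B1 = {0, 1, 5}  B2 = {1, 2, 5}  B3 = {1, 2, 3}  B4 = {1, 3, 6}  B5 = {1, 4, 6}
Tree: B1–B2, B2–B3, B3–B4, B4–B5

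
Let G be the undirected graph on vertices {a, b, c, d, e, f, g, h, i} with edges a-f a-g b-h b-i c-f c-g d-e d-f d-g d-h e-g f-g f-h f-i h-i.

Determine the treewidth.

2

A width-2 tree decomposition is:
Bags: B1 = {b, h, i}  B2 = {f, h, i}  B3 = {d, f, h}  B4 = {d, f, g}  B5 = {d, e, g}  B6 = {c, f, g}  B7 = {a, f, g}
Tree: B1–B2, B2–B3, B3–B4, B4–B5, B4–B6, B4–B7
Every bag has size at most 3, so the width is 3 − 1 = 2 and tw(G) ≤ 2. Conversely, {d, e, g} is a clique of size 3, and the vertices of any clique must share a bag in every tree decomposition; so some bag has ≥ 3 vertices and tw(G) ≥ 2. Therefore the treewidth is 2.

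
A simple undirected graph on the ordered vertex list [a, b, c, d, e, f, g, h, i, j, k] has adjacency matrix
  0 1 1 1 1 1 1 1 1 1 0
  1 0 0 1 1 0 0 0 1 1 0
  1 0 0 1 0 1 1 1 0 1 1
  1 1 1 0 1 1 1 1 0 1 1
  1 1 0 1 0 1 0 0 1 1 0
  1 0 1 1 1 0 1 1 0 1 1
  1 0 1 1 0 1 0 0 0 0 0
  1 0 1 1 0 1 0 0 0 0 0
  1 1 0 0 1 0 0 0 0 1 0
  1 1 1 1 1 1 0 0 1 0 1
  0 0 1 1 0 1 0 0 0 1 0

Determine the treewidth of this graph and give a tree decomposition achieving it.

Each bag holds 5 vertices, so the decomposition has width 4, which upper-bounds the treewidth. For the lower bound, the 5 vertices {a, d, e, f, j} are pairwise adjacent, and any tree decomposition puts a clique entirely inside one bag — forcing width ≥ 4. Hence tw(G) = 4 exactly.

Treewidth 4.
One optimal decomposition is:
Bags: B1 = {a, d, e, f, j}  B2 = {a, c, d, f, j}  B3 = {a, c, d, f, g}  B4 = {a, b, d, e, j}  B5 = {a, b, e, i, j}  B6 = {c, d, f, j, k}  B7 = {a, c, d, f, h}
Tree: B1–B2, B2–B3, B1–B4, B4–B5, B2–B6, B3–B7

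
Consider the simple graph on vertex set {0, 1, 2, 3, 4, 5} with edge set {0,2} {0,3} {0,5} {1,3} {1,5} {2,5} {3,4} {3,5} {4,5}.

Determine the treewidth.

2

A width-2 tree decomposition is:
Bags: B1 = {3, 4, 5}  B2 = {1, 3, 5}  B3 = {0, 3, 5}  B4 = {0, 2, 5}
Tree: B1–B2, B1–B3, B3–B4
Each bag holds 3 vertices, so the decomposition has width 2, which upper-bounds the treewidth. On the other hand G contains the 3-clique {0, 2, 5}. A clique must lie in a single bag of any decomposition, so no decomposition can have width below 2. Combining the bounds, tw(G) = 2.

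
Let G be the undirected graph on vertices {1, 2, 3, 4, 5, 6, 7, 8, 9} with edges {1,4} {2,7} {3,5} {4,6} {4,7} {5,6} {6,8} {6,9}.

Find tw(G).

A width-1 tree decomposition is:
Bags: B1 = {4, 6}  B2 = {6, 8}  B3 = {5, 6}  B4 = {4, 7}  B5 = {3, 5}  B6 = {2, 7}  B7 = {6, 9}  B8 = {1, 4}
Tree: B1–B2, B2–B3, B1–B4, B3–B5, B4–B6, B1–B7, B1–B8
Each bag holds 2 vertices, so the decomposition has width 1, which upper-bounds the treewidth. G has an edge, so its treewidth is at least 1. Hence tw(G) = 1 exactly.

1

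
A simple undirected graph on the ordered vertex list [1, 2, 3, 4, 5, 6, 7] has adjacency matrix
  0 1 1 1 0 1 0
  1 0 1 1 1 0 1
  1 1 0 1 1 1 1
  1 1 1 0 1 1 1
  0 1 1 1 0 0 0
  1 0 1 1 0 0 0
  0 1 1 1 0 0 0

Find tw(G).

A width-3 tree decomposition is:
Bags: B1 = {2, 3, 4, 5}  B2 = {2, 3, 4, 7}  B3 = {1, 2, 3, 4}  B4 = {1, 3, 4, 6}
Tree: B1–B2, B1–B3, B3–B4
Each bag holds 4 vertices, so the decomposition has width 3, which upper-bounds the treewidth. Conversely, {1, 2, 3, 4} is a clique of size 4, and the vertices of any clique must share a bag in every tree decomposition; so some bag has ≥ 4 vertices and tw(G) ≥ 3. Hence tw(G) = 3 exactly.

3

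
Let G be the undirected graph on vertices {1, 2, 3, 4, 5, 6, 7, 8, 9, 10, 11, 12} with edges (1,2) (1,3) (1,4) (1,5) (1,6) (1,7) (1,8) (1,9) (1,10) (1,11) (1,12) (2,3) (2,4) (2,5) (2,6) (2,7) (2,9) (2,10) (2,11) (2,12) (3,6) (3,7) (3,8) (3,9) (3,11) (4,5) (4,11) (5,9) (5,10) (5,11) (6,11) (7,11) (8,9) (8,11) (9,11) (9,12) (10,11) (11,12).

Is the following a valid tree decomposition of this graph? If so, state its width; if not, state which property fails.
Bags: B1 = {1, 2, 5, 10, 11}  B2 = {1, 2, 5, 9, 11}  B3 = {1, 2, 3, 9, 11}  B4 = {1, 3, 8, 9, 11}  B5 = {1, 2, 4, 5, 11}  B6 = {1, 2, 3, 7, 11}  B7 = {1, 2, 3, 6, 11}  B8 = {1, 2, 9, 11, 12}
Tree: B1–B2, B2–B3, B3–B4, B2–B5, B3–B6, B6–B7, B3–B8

Yes; width 4.

Vertex coverage: the bags together contain {1, 2, 3, 4, 5, 6, 7, 8, 9, 10, 11, 12}, the full vertex set. Edge coverage: each edge of G has both endpoints in at least one bag. Running intersection: for every vertex, the bags containing it form a connected subtree. All three properties hold, so this is a valid tree decomposition of width max|bag| − 1 = 4, and hence tw(G) ≤ 4.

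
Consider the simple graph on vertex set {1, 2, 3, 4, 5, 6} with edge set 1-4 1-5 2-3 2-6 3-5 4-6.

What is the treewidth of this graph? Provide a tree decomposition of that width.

Each bag holds 3 vertices, so the decomposition has width 2, which upper-bounds the treewidth. For the lower bound, G contains the cycle 3–5–1–4–6–2–3, so G is not a forest; only forests have treewidth ≤ 1, hence tw(G) ≥ 2. Therefore the treewidth is 2.

Treewidth 2.
One such decomposition:
Bags: B1 = {1, 3, 5}  B2 = {1, 3, 4}  B3 = {3, 4, 6}  B4 = {2, 3, 6}
Tree: B1–B2, B2–B3, B3–B4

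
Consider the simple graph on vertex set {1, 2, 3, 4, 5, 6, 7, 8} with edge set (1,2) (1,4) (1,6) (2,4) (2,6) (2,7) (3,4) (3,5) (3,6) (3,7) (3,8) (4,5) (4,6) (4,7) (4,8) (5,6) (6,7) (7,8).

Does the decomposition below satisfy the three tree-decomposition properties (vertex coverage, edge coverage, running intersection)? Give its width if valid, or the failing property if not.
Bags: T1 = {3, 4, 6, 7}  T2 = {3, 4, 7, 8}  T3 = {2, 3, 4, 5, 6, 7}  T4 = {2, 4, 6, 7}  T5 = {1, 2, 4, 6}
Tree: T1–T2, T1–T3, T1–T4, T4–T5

No — bags containing vertex 2 are not connected in the tree.

A tree decomposition must satisfy three properties: every vertex lies in some bag; for every edge, both endpoints lie together in some bag; and for every vertex, the bags containing it form a connected subtree. Here bags containing vertex 2 are not connected in the tree, so the decomposition is invalid.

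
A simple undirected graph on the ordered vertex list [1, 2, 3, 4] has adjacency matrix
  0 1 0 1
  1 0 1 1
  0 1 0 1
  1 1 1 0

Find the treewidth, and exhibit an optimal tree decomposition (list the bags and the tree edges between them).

Every bag has size at most 3, so the width is 3 − 1 = 2 and tw(G) ≤ 2. For the lower bound, the 3 vertices {1, 2, 4} are pairwise adjacent, and any tree decomposition puts a clique entirely inside one bag — forcing width ≥ 2. Therefore the treewidth is 2.

Treewidth 2.
One such decomposition:
Bags: B1 = {1, 2, 4}  B2 = {2, 3, 4}
Tree: B1–B2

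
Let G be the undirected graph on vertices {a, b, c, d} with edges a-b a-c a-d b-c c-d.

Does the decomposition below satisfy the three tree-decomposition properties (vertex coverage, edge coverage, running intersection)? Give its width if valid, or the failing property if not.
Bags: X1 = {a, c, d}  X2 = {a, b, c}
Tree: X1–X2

Vertex coverage: the bags together contain {a, b, c, d}, the full vertex set. Edge coverage: each edge of G has both endpoints in at least one bag. Running intersection: for every vertex, the bags containing it form a connected subtree. All three properties hold, so this is a valid tree decomposition of width max|bag| − 1 = 2, and hence tw(G) ≤ 2.

Yes; width 2.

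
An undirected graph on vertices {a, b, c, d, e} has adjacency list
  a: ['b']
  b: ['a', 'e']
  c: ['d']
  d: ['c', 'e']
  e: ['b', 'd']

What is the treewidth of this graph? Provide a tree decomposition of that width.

Treewidth 1.
One optimal decomposition is:
Bags: B1 = {c, d}  B2 = {d, e}  B3 = {b, e}  B4 = {a, b}
Tree: B1–B2, B2–B3, B3–B4

Every bag has size at most 2, so the width is 2 − 1 = 1 and tw(G) ≤ 1. Since G has at least one edge (e.g. c–d), it is not an edgeless graph, so tw(G) ≥ 1. Hence tw(G) = 1 exactly.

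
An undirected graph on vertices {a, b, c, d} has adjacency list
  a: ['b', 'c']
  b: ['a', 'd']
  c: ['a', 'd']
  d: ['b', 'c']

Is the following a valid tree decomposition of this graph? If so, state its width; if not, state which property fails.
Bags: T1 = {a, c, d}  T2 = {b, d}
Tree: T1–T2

A tree decomposition must satisfy three properties: every vertex lies in some bag; for every edge, both endpoints lie together in some bag; and for every vertex, the bags containing it form a connected subtree. Here edge (a,b) lies in no bag, so the decomposition is invalid.

No — edge (a,b) lies in no bag.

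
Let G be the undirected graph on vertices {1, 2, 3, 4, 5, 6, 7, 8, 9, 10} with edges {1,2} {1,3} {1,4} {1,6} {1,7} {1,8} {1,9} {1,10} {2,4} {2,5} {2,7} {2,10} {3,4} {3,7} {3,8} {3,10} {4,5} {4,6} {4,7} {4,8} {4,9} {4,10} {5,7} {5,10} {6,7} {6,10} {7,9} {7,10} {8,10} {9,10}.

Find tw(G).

A width-4 tree decomposition is:
Bags: B1 = {1, 2, 4, 7, 10}  B2 = {1, 4, 7, 9, 10}  B3 = {2, 4, 5, 7, 10}  B4 = {1, 3, 4, 7, 10}  B5 = {1, 3, 4, 8, 10}  B6 = {1, 4, 6, 7, 10}
Tree: B1–B2, B1–B3, B1–B4, B4–B5, B4–B6
The largest bag has 5 vertices, giving width 4; this decomposition certifies tw(G) ≤ 4. On the other hand G contains the 5-clique {1, 3, 4, 8, 10}. A clique must lie in a single bag of any decomposition, so no decomposition can have width below 4. Combining the bounds, tw(G) = 4.

4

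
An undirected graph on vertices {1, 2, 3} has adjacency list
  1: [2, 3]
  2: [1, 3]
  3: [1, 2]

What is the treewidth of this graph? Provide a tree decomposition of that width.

A single bag containing all 3 vertices is trivially a valid decomposition of width 2. For the lower bound, the 3 vertices {1, 2, 3} are pairwise adjacent, and any tree decomposition puts a clique entirely inside one bag — forcing width ≥ 2. Therefore the treewidth is 2.

Treewidth 2.
Bags: B1 = {1, 2, 3}
Tree: (single bag)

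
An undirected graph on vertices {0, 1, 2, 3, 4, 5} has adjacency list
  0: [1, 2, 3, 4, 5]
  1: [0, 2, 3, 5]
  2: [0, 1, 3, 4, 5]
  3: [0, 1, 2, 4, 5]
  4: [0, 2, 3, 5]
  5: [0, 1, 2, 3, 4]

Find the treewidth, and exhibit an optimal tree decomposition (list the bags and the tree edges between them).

The largest bag has 5 vertices, giving width 4; this decomposition certifies tw(G) ≤ 4. On the other hand G contains the 5-clique {0, 1, 2, 3, 5}. A clique must lie in a single bag of any decomposition, so no decomposition can have width below 4. Hence tw(G) = 4 exactly.

Treewidth 4.
Bags: B1 = {0, 2, 3, 4, 5}  B2 = {0, 1, 2, 3, 5}
Tree: B1–B2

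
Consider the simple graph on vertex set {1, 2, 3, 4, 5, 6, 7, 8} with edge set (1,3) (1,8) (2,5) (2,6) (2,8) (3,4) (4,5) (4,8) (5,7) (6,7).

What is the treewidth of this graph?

2

A width-2 tree decomposition is:
Bags: B1 = {2, 6, 7}  B2 = {2, 5, 7}  B3 = {2, 5, 8}  B4 = {4, 5, 8}  B5 = {1, 4, 8}  B6 = {1, 3, 4}
Tree: B1–B2, B2–B3, B3–B4, B4–B5, B5–B6
The largest bag has 3 vertices, giving width 2; this decomposition certifies tw(G) ≤ 2. The edges 6–7–5–2–6 form a cycle, so G is not a tree and its treewidth is at least 2. Therefore the treewidth is 2.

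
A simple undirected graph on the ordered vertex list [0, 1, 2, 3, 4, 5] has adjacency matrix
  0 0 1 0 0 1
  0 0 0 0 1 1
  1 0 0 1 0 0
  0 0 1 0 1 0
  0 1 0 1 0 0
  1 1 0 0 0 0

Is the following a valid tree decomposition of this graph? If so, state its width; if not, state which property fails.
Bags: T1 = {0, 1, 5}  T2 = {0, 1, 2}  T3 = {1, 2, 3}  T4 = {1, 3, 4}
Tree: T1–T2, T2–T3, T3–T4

Yes; width 2.

Every vertex of G appears in some bag (union = {0, 1, 2, 3, 4, 5}); every edge is covered by a bag; and for each vertex v the set of bags containing v is connected in the bag tree. The decomposition is therefore valid. The largest bag has 3 vertices, so the width is 2.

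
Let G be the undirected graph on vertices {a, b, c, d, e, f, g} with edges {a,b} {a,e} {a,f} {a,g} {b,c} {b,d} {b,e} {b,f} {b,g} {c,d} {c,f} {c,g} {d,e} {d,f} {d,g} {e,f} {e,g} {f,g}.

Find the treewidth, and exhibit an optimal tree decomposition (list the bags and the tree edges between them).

The largest bag has 5 vertices, giving width 4; this decomposition certifies tw(G) ≤ 4. For the lower bound, the 5 vertices {b, d, e, f, g} are pairwise adjacent, and any tree decomposition puts a clique entirely inside one bag — forcing width ≥ 4. Combining the bounds, tw(G) = 4.

Treewidth 4.
Bags: B1 = {b, d, e, f, g}  B2 = {b, c, d, f, g}  B3 = {a, b, e, f, g}
Tree: B1–B2, B1–B3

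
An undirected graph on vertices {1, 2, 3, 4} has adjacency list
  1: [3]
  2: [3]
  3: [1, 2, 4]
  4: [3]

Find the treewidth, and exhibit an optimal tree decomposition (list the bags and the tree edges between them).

Each bag holds 2 vertices, so the decomposition has width 1, which upper-bounds the treewidth. Any graph with an edge has treewidth ≥ 1, and G has the edge 4–3. The upper and lower bounds meet at 1, so that is the treewidth.

Treewidth 1.
Bags: B1 = {3, 4}  B2 = {1, 3}  B3 = {2, 3}
Tree: B1–B2, B1–B3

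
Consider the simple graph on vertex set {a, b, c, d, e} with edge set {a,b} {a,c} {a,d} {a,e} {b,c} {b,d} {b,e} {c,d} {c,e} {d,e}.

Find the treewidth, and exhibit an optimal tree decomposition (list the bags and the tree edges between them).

With just one bag of size 5, the width is 5 − 1 = 4, so tw(G) ≤ 4. On the other hand G contains the 5-clique {a, b, c, d, e}. A clique must lie in a single bag of any decomposition, so no decomposition can have width below 4. Therefore the treewidth is 4.

Treewidth 4.
One optimal decomposition is:
Bags: B1 = {a, b, c, d, e}
Tree: (single bag)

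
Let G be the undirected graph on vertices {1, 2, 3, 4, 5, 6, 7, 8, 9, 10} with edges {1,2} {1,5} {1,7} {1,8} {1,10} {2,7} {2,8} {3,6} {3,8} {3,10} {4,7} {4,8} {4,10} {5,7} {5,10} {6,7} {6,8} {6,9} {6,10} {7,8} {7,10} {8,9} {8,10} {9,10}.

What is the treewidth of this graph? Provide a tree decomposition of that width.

The largest bag has 4 vertices, giving width 3; this decomposition certifies tw(G) ≤ 3. For the lower bound, the 4 vertices {1, 2, 7, 8} are pairwise adjacent, and any tree decomposition puts a clique entirely inside one bag — forcing width ≥ 3. Therefore the treewidth is 3.

Treewidth 3.
One optimal decomposition is:
Bags: B1 = {6, 8, 9, 10}  B2 = {6, 7, 8, 10}  B3 = {1, 7, 8, 10}  B4 = {1, 5, 7, 10}  B5 = {4, 7, 8, 10}  B6 = {1, 2, 7, 8}  B7 = {3, 6, 8, 10}
Tree: B1–B2, B2–B3, B3–B4, B3–B5, B3–B6, B1–B7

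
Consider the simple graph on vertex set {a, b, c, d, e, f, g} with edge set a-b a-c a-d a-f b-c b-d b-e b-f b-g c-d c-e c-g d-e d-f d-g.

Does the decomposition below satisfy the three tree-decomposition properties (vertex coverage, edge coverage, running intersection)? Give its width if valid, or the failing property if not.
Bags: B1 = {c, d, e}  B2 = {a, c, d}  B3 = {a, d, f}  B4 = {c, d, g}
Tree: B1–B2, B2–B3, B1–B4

No — vertex b appears in no bag.

A tree decomposition must satisfy three properties: every vertex lies in some bag; for every edge, both endpoints lie together in some bag; and for every vertex, the bags containing it form a connected subtree. Here vertex b appears in no bag, so the decomposition is invalid.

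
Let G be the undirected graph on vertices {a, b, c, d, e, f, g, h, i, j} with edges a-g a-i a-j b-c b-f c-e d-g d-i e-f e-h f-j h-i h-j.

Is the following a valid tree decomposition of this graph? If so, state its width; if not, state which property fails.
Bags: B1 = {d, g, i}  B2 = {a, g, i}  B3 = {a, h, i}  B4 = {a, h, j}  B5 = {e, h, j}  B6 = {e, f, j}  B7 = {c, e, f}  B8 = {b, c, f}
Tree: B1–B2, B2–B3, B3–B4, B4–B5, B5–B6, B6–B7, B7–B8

Yes; width 2.

Every vertex of G appears in some bag (union = {a, b, c, d, e, f, g, h, i, j}); every edge is covered by a bag; and for each vertex v the set of bags containing v is connected in the bag tree. The decomposition is therefore valid. The largest bag has 3 vertices, so the width is 2.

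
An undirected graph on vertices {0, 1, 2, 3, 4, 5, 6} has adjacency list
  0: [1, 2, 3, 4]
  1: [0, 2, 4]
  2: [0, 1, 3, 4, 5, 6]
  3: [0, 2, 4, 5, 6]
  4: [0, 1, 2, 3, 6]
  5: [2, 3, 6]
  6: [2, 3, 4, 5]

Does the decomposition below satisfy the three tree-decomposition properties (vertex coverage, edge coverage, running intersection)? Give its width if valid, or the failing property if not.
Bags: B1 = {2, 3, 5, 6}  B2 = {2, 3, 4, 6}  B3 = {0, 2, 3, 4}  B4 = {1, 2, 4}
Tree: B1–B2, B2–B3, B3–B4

No — edge (0,1) lies in no bag.

A tree decomposition must satisfy three properties: every vertex lies in some bag; for every edge, both endpoints lie together in some bag; and for every vertex, the bags containing it form a connected subtree. Here edge (0,1) lies in no bag, so the decomposition is invalid.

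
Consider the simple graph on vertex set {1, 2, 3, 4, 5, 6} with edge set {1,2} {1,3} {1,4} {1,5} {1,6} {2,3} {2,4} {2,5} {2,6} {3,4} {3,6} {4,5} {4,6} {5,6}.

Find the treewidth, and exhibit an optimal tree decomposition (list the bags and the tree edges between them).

Each bag holds 5 vertices, so the decomposition has width 4, which upper-bounds the treewidth. Conversely, {1, 2, 3, 4, 6} is a clique of size 5, and the vertices of any clique must share a bag in every tree decomposition; so some bag has ≥ 5 vertices and tw(G) ≥ 4. The upper and lower bounds meet at 4, so that is the treewidth.

Treewidth 4.
One optimal decomposition is:
Bags: B1 = {1, 2, 4, 5, 6}  B2 = {1, 2, 3, 4, 6}
Tree: B1–B2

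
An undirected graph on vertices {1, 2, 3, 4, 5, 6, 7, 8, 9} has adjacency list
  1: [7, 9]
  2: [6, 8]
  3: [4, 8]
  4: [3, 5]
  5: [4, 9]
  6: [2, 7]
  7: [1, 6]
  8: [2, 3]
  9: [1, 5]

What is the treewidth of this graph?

A width-2 tree decomposition is:
Bags: B1 = {2, 6, 8}  B2 = {6, 7, 8}  B3 = {1, 7, 8}  B4 = {1, 8, 9}  B5 = {5, 8, 9}  B6 = {4, 5, 8}  B7 = {3, 4, 8}
Tree: B1–B2, B2–B3, B3–B4, B4–B5, B5–B6, B6–B7
Each bag holds 3 vertices, so the decomposition has width 2, which upper-bounds the treewidth. For the lower bound, G contains the cycle 8–2–6–7–1–9–5–4–3–8, so G is not a forest; only forests have treewidth ≤ 1, hence tw(G) ≥ 2. Combining the bounds, tw(G) = 2.

2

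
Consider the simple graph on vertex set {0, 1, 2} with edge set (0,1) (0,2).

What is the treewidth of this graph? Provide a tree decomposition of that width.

The largest bag has 2 vertices, giving width 1; this decomposition certifies tw(G) ≤ 1. Since G has at least one edge (e.g. 0–1), it is not an edgeless graph, so tw(G) ≥ 1. Hence tw(G) = 1 exactly.

Treewidth 1.
One optimal decomposition is:
Bags: B1 = {0, 1}  B2 = {0, 2}
Tree: B1–B2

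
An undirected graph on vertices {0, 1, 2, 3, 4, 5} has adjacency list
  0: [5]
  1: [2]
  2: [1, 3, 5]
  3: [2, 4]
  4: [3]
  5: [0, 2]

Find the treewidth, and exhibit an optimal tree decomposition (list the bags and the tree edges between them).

Treewidth 1.
One such decomposition:
Bags: B1 = {2, 5}  B2 = {1, 2}  B3 = {0, 5}  B4 = {2, 3}  B5 = {3, 4}
Tree: B1–B2, B1–B3, B2–B4, B4–B5

Each bag holds 2 vertices, so the decomposition has width 1, which upper-bounds the treewidth. Since G has at least one edge (e.g. 5–2), it is not an edgeless graph, so tw(G) ≥ 1. Combining the bounds, tw(G) = 1.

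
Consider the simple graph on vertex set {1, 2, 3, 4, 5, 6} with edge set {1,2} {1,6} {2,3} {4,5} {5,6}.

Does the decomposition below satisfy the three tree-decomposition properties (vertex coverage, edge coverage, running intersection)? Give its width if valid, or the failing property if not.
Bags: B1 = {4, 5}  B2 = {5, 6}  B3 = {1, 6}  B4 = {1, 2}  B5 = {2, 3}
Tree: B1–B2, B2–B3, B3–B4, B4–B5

Every vertex of G appears in some bag (union = {1, 2, 3, 4, 5, 6}); every edge is covered by a bag; and for each vertex v the set of bags containing v is connected in the bag tree. The decomposition is therefore valid. The largest bag has 2 vertices, so the width is 1.

Yes; width 1.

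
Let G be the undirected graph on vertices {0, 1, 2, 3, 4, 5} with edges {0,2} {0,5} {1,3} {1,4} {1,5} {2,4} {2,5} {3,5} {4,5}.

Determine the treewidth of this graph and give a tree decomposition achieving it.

Treewidth 2.
One such decomposition:
Bags: B1 = {0, 2, 5}  B2 = {2, 4, 5}  B3 = {1, 4, 5}  B4 = {1, 3, 5}
Tree: B1–B2, B2–B3, B3–B4

The largest bag has 3 vertices, giving width 2; this decomposition certifies tw(G) ≤ 2. On the other hand G contains the 3-clique {0, 2, 5}. A clique must lie in a single bag of any decomposition, so no decomposition can have width below 2. Combining the bounds, tw(G) = 2.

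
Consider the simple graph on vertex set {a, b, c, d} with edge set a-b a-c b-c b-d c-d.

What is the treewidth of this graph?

2

A width-2 tree decomposition is:
Bags: B1 = {b, c, d}  B2 = {a, b, c}
Tree: B1–B2
The largest bag has 3 vertices, giving width 2; this decomposition certifies tw(G) ≤ 2. On the other hand G contains the 3-clique {b, c, d}. A clique must lie in a single bag of any decomposition, so no decomposition can have width below 2. The upper and lower bounds meet at 2, so that is the treewidth.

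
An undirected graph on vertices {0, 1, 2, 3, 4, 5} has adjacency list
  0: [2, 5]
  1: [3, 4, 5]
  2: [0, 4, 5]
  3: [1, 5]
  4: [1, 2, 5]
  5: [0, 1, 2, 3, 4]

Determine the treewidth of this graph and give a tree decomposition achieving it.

Every bag has size at most 3, so the width is 3 − 1 = 2 and tw(G) ≤ 2. Conversely, {0, 2, 5} is a clique of size 3, and the vertices of any clique must share a bag in every tree decomposition; so some bag has ≥ 3 vertices and tw(G) ≥ 2. The upper and lower bounds meet at 2, so that is the treewidth.

Treewidth 2.
One such decomposition:
Bags: B1 = {1, 3, 5}  B2 = {1, 4, 5}  B3 = {2, 4, 5}  B4 = {0, 2, 5}
Tree: B1–B2, B2–B3, B3–B4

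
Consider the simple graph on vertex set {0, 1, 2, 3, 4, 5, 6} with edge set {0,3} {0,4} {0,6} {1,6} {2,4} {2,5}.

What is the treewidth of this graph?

A width-1 tree decomposition is:
Bags: B1 = {0, 6}  B2 = {0, 4}  B3 = {1, 6}  B4 = {2, 4}  B5 = {0, 3}  B6 = {2, 5}
Tree: B1–B2, B1–B3, B2–B4, B2–B5, B4–B6
Each bag holds 2 vertices, so the decomposition has width 1, which upper-bounds the treewidth. Since G has at least one edge (e.g. 0–6), it is not an edgeless graph, so tw(G) ≥ 1. Hence tw(G) = 1 exactly.

1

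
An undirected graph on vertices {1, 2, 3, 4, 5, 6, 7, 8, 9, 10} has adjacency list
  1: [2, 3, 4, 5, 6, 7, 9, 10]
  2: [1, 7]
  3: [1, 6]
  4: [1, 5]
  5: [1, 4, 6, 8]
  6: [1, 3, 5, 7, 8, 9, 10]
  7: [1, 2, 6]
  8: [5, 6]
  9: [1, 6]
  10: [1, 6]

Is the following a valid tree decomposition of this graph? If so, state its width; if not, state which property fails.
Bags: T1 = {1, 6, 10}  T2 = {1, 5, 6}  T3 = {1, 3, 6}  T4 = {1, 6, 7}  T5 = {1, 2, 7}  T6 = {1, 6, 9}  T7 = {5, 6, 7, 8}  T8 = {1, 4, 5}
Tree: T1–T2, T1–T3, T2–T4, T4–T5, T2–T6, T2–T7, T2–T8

No — bags containing vertex 7 are not connected in the tree.

A tree decomposition must satisfy three properties: every vertex lies in some bag; for every edge, both endpoints lie together in some bag; and for every vertex, the bags containing it form a connected subtree. Here bags containing vertex 7 are not connected in the tree, so the decomposition is invalid.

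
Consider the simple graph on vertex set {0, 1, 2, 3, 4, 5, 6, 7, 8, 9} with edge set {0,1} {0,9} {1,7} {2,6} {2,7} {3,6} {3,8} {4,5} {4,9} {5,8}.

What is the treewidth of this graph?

2

A width-2 tree decomposition is:
Bags: B1 = {2, 6, 7}  B2 = {3, 6, 7}  B3 = {3, 7, 8}  B4 = {5, 7, 8}  B5 = {4, 5, 7}  B6 = {4, 7, 9}  B7 = {0, 7, 9}  B8 = {0, 1, 7}
Tree: B1–B2, B2–B3, B3–B4, B4–B5, B5–B6, B6–B7, B7–B8
Every bag has size at most 3, so the width is 3 − 1 = 2 and tw(G) ≤ 2. For the lower bound, G contains the cycle 7–2–6–3–8–5–4–9–0–1–7, so G is not a forest; only forests have treewidth ≤ 1, hence tw(G) ≥ 2. The upper and lower bounds meet at 2, so that is the treewidth.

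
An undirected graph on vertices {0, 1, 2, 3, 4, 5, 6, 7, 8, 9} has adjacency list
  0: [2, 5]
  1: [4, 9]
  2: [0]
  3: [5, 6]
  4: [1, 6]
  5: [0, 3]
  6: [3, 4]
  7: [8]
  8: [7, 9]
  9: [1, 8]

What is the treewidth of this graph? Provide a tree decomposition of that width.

Treewidth 1.
One optimal decomposition is:
Bags: B1 = {0, 2}  B2 = {0, 5}  B3 = {3, 5}  B4 = {3, 6}  B5 = {4, 6}  B6 = {1, 4}  B7 = {1, 9}  B8 = {8, 9}  B9 = {7, 8}
Tree: B1–B2, B2–B3, B3–B4, B4–B5, B5–B6, B6–B7, B7–B8, B8–B9

Each bag holds 2 vertices, so the decomposition has width 1, which upper-bounds the treewidth. Since G has at least one edge (e.g. 2–0), it is not an edgeless graph, so tw(G) ≥ 1. Hence tw(G) = 1 exactly.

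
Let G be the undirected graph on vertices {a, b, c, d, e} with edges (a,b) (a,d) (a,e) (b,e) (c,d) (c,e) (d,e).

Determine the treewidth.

2

A width-2 tree decomposition is:
Bags: B1 = {c, d, e}  B2 = {a, d, e}  B3 = {a, b, e}
Tree: B1–B2, B2–B3
Every bag has size at most 3, so the width is 3 − 1 = 2 and tw(G) ≤ 2. Conversely, {c, d, e} is a clique of size 3, and the vertices of any clique must share a bag in every tree decomposition; so some bag has ≥ 3 vertices and tw(G) ≥ 2. The upper and lower bounds meet at 2, so that is the treewidth.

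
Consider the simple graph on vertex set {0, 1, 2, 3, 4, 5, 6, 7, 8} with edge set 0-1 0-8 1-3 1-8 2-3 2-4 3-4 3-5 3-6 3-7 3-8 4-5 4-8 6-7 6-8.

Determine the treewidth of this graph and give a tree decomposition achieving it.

Each bag holds 3 vertices, so the decomposition has width 2, which upper-bounds the treewidth. Conversely, {0, 1, 8} is a clique of size 3, and the vertices of any clique must share a bag in every tree decomposition; so some bag has ≥ 3 vertices and tw(G) ≥ 2. Combining the bounds, tw(G) = 2.

Treewidth 2.
Bags: B1 = {3, 6, 8}  B2 = {3, 4, 8}  B3 = {2, 3, 4}  B4 = {1, 3, 8}  B5 = {3, 6, 7}  B6 = {3, 4, 5}  B7 = {0, 1, 8}
Tree: B1–B2, B2–B3, B1–B4, B1–B5, B3–B6, B4–B7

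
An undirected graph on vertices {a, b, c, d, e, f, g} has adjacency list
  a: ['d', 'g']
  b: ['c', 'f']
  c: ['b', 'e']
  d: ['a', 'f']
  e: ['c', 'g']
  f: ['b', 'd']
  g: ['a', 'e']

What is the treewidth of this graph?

A width-2 tree decomposition is:
Bags: B1 = {a, d, f}  B2 = {a, b, f}  B3 = {a, b, c}  B4 = {a, c, e}  B5 = {a, e, g}
Tree: B1–B2, B2–B3, B3–B4, B4–B5
The largest bag has 3 vertices, giving width 2; this decomposition certifies tw(G) ≤ 2. For the lower bound, G contains the cycle a–d–f–b–c–e–g–a, so G is not a forest; only forests have treewidth ≤ 1, hence tw(G) ≥ 2. Combining the bounds, tw(G) = 2.

2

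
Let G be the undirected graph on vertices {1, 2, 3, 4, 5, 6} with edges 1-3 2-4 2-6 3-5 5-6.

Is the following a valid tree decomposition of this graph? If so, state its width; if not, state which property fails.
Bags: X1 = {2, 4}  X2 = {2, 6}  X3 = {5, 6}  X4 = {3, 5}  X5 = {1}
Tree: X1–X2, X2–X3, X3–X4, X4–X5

No — edge (3,1) lies in no bag.

A tree decomposition must satisfy three properties: every vertex lies in some bag; for every edge, both endpoints lie together in some bag; and for every vertex, the bags containing it form a connected subtree. Here edge (3,1) lies in no bag, so the decomposition is invalid.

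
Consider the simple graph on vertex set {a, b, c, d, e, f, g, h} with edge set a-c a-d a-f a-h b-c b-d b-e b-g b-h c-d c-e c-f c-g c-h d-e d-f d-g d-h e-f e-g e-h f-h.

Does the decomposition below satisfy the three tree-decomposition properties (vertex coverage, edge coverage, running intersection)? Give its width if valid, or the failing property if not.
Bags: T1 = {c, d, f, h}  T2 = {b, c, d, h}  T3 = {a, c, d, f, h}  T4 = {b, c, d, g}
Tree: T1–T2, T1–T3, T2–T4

No — vertex e appears in no bag.

A tree decomposition must satisfy three properties: every vertex lies in some bag; for every edge, both endpoints lie together in some bag; and for every vertex, the bags containing it form a connected subtree. Here vertex e appears in no bag, so the decomposition is invalid.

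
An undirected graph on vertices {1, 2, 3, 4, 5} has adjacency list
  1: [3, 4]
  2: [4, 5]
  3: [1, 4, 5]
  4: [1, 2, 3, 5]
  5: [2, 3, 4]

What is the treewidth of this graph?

2

A width-2 tree decomposition is:
Bags: B1 = {2, 4, 5}  B2 = {3, 4, 5}  B3 = {1, 3, 4}
Tree: B1–B2, B2–B3
Every bag has size at most 3, so the width is 3 − 1 = 2 and tw(G) ≤ 2. Conversely, {2, 4, 5} is a clique of size 3, and the vertices of any clique must share a bag in every tree decomposition; so some bag has ≥ 3 vertices and tw(G) ≥ 2. Combining the bounds, tw(G) = 2.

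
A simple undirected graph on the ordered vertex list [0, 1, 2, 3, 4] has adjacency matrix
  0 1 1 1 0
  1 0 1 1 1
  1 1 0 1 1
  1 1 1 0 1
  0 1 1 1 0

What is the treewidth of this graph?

A width-3 tree decomposition is:
Bags: B1 = {0, 1, 2, 3}  B2 = {1, 2, 3, 4}
Tree: B1–B2
The largest bag has 4 vertices, giving width 3; this decomposition certifies tw(G) ≤ 3. For the lower bound, the 4 vertices {0, 1, 2, 3} are pairwise adjacent, and any tree decomposition puts a clique entirely inside one bag — forcing width ≥ 3. Combining the bounds, tw(G) = 3.

3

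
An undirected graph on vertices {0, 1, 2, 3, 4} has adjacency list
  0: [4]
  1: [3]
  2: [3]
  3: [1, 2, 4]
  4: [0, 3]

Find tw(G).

1

A width-1 tree decomposition is:
Bags: B1 = {1, 3}  B2 = {3, 4}  B3 = {0, 4}  B4 = {2, 3}
Tree: B1–B2, B2–B3, B2–B4
Every bag has size at most 2, so the width is 2 − 1 = 1 and tw(G) ≤ 1. G has an edge, so its treewidth is at least 1. Hence tw(G) = 1 exactly.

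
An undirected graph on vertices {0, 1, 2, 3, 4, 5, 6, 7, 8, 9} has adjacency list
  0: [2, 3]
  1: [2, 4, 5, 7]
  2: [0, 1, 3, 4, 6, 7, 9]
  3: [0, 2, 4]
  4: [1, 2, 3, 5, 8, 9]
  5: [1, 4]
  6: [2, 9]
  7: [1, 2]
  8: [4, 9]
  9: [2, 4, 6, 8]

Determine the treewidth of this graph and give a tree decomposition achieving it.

Each bag holds 3 vertices, so the decomposition has width 2, which upper-bounds the treewidth. Conversely, {4, 8, 9} is a clique of size 3, and the vertices of any clique must share a bag in every tree decomposition; so some bag has ≥ 3 vertices and tw(G) ≥ 2. Combining the bounds, tw(G) = 2.

Treewidth 2.
One optimal decomposition is:
Bags: B1 = {2, 4, 9}  B2 = {2, 3, 4}  B3 = {1, 2, 4}  B4 = {4, 8, 9}  B5 = {0, 2, 3}  B6 = {1, 4, 5}  B7 = {2, 6, 9}  B8 = {1, 2, 7}
Tree: B1–B2, B1–B3, B1–B4, B2–B5, B3–B6, B1–B7, B3–B8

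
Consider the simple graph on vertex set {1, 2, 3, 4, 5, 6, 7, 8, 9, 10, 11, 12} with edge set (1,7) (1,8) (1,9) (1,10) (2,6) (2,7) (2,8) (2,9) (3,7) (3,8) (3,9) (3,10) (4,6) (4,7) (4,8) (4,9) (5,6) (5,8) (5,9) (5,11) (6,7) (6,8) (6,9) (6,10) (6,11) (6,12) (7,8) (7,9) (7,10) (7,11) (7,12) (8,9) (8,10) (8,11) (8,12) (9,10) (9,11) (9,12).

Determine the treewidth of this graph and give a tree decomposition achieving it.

Each bag holds 5 vertices, so the decomposition has width 4, which upper-bounds the treewidth. Conversely, {5, 6, 8, 9, 11} is a clique of size 5, and the vertices of any clique must share a bag in every tree decomposition; so some bag has ≥ 5 vertices and tw(G) ≥ 4. The upper and lower bounds meet at 4, so that is the treewidth.

Treewidth 4.
One such decomposition:
Bags: B1 = {2, 6, 7, 8, 9}  B2 = {6, 7, 8, 9, 10}  B3 = {1, 7, 8, 9, 10}  B4 = {3, 7, 8, 9, 10}  B5 = {6, 7, 8, 9, 11}  B6 = {4, 6, 7, 8, 9}  B7 = {5, 6, 8, 9, 11}  B8 = {6, 7, 8, 9, 12}
Tree: B1–B2, B2–B3, B2–B4, B1–B5, B5–B6, B5–B7, B1–B8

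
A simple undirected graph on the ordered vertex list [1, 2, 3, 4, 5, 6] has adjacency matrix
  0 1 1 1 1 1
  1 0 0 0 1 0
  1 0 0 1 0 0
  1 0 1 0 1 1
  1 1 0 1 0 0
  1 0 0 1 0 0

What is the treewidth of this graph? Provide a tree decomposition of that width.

Treewidth 2.
Bags: B1 = {1, 4, 5}  B2 = {1, 3, 4}  B3 = {1, 4, 6}  B4 = {1, 2, 5}
Tree: B1–B2, B2–B3, B1–B4

The largest bag has 3 vertices, giving width 2; this decomposition certifies tw(G) ≤ 2. For the lower bound, the 3 vertices {1, 2, 5} are pairwise adjacent, and any tree decomposition puts a clique entirely inside one bag — forcing width ≥ 2. Hence tw(G) = 2 exactly.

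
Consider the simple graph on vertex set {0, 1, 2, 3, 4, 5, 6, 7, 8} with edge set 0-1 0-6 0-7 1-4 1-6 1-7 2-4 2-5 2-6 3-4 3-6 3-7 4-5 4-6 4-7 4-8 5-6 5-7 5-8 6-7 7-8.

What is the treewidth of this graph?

A width-3 tree decomposition is:
Bags: B1 = {4, 5, 6, 7}  B2 = {1, 4, 6, 7}  B3 = {3, 4, 6, 7}  B4 = {2, 4, 5, 6}  B5 = {4, 5, 7, 8}  B6 = {0, 1, 6, 7}
Tree: B1–B2, B1–B3, B1–B4, B1–B5, B2–B6
The largest bag has 4 vertices, giving width 3; this decomposition certifies tw(G) ≤ 3. For the lower bound, the 4 vertices {0, 1, 6, 7} are pairwise adjacent, and any tree decomposition puts a clique entirely inside one bag — forcing width ≥ 3. The upper and lower bounds meet at 3, so that is the treewidth.

3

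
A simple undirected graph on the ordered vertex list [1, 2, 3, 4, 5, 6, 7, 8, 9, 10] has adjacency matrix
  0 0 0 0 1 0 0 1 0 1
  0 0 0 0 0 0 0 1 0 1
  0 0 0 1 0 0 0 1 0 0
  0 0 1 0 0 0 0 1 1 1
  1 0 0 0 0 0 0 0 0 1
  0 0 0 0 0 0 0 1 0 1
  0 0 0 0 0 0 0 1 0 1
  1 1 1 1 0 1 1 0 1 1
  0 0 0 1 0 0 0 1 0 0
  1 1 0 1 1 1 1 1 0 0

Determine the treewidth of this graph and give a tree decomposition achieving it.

The largest bag has 3 vertices, giving width 2; this decomposition certifies tw(G) ≤ 2. For the lower bound, the 3 vertices {4, 8, 9} are pairwise adjacent, and any tree decomposition puts a clique entirely inside one bag — forcing width ≥ 2. The upper and lower bounds meet at 2, so that is the treewidth.

Treewidth 2.
One such decomposition:
Bags: B1 = {7, 8, 10}  B2 = {2, 8, 10}  B3 = {4, 8, 10}  B4 = {1, 8, 10}  B5 = {3, 4, 8}  B6 = {6, 8, 10}  B7 = {1, 5, 10}  B8 = {4, 8, 9}
Tree: B1–B2, B1–B3, B1–B4, B3–B5, B2–B6, B4–B7, B5–B8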